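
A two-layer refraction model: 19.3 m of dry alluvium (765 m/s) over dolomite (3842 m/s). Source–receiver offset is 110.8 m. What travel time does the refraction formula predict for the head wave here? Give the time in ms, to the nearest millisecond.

θ_c = arcsin(V₁/V₂) = arcsin(765/3842) = 11.49°, cos θ_c = 0.9800.
Intercept time tᵢ = 2h cos θ_c / V₁ = 2·19.3·0.9800/765 = 0.04945 s.
t = x/V₂ + tᵢ = 110.8/3842 + 0.04945 = 0.07829 s.

78 ms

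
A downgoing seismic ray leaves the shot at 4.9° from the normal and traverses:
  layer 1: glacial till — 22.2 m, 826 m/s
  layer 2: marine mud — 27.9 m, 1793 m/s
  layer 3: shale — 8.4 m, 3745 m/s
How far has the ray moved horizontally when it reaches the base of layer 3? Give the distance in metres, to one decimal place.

Apply Snell's law at each interface; in layer i the horizontal offset is hᵢ·tan θᵢ.
Layer 1: θ = 4.90°; offset = 22.2·tan 4.90° = 1.903 m.
Layer 2: sin θ = 1793·sin 4.9°/826 = 0.1854, θ = 10.69°; offset = 27.9·tan 10.69° = 5.264 m.
Layer 3: sin θ = 3745·sin 4.9°/826 = 0.3873, θ = 22.78°; offset = 8.4·tan 22.78° = 3.528 m.
Summing the layer offsets gives 10.696 m.

10.7 m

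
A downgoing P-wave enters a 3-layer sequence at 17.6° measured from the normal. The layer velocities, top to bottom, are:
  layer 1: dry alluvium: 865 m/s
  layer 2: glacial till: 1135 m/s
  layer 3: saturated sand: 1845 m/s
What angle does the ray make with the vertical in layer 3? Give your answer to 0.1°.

40.2°

Ray parameter p = sin 17.6° / 865 = 3.4956e-04 s/m.
sin θ_3 = p·V_3 = 3.4956e-04 × 1845 = 0.6449.
θ_3 = 40.16° from the vertical.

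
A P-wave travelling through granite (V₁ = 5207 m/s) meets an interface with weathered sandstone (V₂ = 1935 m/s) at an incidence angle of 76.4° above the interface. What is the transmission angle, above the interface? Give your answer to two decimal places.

84.99°

Convert to the normal: θ₁ = 90° − 76.4° = 13.6°.
sin θ₁/V₁ = sin θ₂/V₂ ⇒ sin θ₂ = 1935·sin 13.6°/5207 = 1935·0.2351/5207 = 0.0874.
θ₂ = sin⁻¹(0.0874) = 5.01° (from vertical).
From the interface: 90° − 5.01° = 84.99°.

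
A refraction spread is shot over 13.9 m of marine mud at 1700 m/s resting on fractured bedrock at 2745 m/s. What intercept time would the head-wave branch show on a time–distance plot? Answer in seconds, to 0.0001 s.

0.0128 s

tᵢ = 2h·√(V₂²−V₁²)/(V₁V₂).
√(V₂²−V₁²) = √(2745²−1700²) = 2155.2 m/s.
tᵢ = 2·13.9·2155.2/(1700·2745) = 0.01284 s.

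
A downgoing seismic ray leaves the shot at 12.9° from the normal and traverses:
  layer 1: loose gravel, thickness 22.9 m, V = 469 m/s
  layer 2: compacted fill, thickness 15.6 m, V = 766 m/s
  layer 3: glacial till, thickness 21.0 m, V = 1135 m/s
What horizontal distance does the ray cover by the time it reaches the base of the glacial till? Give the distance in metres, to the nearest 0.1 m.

Apply Snell's law at each interface; in layer i the horizontal offset is hᵢ·tan θᵢ.
Layer 1: θ = 12.90°; offset = 22.9·tan 12.90° = 5.245 m.
Layer 2: sin θ = 766·sin 12.9°/469 = 0.3646, θ = 21.38°; offset = 15.6·tan 21.38° = 6.109 m.
Layer 3: sin θ = 1135·sin 12.9°/469 = 0.5403, θ = 32.70°; offset = 21.0·tan 32.70° = 13.483 m.
Total horizontal offset = 24.837 m.

24.8 m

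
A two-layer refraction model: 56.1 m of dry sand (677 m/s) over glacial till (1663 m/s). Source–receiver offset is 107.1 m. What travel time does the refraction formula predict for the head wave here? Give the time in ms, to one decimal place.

215.8 ms

θ_c = arcsin(V₁/V₂) = arcsin(677/1663) = 24.02°, cos θ_c = 0.9134.
Intercept time tᵢ = 2h cos θ_c / V₁ = 2·56.1·0.9134/677 = 0.15138 s.
t = x/V₂ + tᵢ = 107.1/1663 + 0.15138 = 0.21578 s.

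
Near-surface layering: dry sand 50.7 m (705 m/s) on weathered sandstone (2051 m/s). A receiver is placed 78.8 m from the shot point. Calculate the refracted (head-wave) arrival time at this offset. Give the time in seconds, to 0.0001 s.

0.1735 s

θ_c = arcsin(V₁/V₂) = arcsin(705/2051) = 20.10°, cos θ_c = 0.9391.
Intercept time tᵢ = 2h cos θ_c / V₁ = 2·50.7·0.9391/705 = 0.13507 s.
t = x/V₂ + tᵢ = 78.8/2051 + 0.13507 = 0.17349 s.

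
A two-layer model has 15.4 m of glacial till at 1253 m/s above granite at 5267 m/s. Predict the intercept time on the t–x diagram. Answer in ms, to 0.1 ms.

23.9 ms

tᵢ = 2h·√(V₂²−V₁²)/(V₁V₂).
√(V₂²−V₁²) = √(5267²−1253²) = 5115.8 m/s.
tᵢ = 2·15.4·5115.8/(1253·5267) = 0.02388 s.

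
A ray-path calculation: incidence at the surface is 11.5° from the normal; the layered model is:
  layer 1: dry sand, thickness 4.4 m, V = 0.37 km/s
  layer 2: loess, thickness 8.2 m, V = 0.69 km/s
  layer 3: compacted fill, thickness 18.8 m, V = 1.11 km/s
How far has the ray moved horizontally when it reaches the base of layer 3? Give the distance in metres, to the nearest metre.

18 m

p = sin θ₁/V₁ = sin 11.5°/0.37 = 5.3883e-01 s/km is conserved through the stack.
Layer 1: θ = 11.50°; offset = 4.4·tan 11.50° = 0.895 m.
Layer 2: sin θ = p·0.69 = 0.3718 → θ = 21.83°; offset = 8.2·tan 21.83° = 3.284 m.
Layer 3: sin θ = p·1.11 = 0.5981 → θ = 36.73°; offset = 18.8·tan 36.73° = 14.031 m.
Σ offsets = 18.210 m.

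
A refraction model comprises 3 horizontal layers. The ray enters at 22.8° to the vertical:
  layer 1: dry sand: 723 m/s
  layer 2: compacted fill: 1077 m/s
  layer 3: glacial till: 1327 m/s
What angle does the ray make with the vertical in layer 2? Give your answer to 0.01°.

Snell's law across each interface conserves sin θ / V, so sin θ_2 = V_2·sin θ₁/V₁.
sin θ_2 = 1077 × sin 22.8° / 723 = 0.5773.
θ_2 = arcsin 0.5773 = 35.26°.

35.26°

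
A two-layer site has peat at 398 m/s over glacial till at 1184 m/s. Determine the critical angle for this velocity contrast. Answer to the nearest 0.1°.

19.6°

Critical incidence: sin θ_c = V₁/V₂ = 398/1184 = 0.3361.
θ_c = arcsin 0.3361 = 19.64°.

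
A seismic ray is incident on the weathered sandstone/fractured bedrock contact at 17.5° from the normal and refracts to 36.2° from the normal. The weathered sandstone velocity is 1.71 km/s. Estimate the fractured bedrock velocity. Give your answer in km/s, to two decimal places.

3.36 km/s

sin 17.5° = 0.3007; sin 36.2° = 0.5906.
V₂ = V₁·(sin θ₂/sin θ₁) = 1.71·(0.5906/0.3007) = 3.36 km/s.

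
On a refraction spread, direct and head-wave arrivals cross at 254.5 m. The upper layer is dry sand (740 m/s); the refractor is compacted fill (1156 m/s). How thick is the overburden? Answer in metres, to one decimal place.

x_cross = 2h·√((V₂+V₁)/(V₂−V₁)) → h = x_cross / (2·√((V₂+V₁)/(V₂−V₁))).
√((V₂+V₁)/(V₂−V₁)) = √((1156+740)/(1156−740)) = 2.1349.
h = 254.5 / (2·2.1349) = 59.61 m.

59.6 m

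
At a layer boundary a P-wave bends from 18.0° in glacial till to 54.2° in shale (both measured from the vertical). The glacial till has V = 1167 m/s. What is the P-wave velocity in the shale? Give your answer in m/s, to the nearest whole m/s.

sin 18.0° = 0.3090; sin 54.2° = 0.8111.
V₂ = V₁·(sin θ₂/sin θ₁) = 1167·(0.8111/0.3090) = 3062.98 m/s.

3063 m/s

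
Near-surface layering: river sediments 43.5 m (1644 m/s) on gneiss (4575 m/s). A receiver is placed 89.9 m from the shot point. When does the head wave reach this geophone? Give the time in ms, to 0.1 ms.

θ_c = arcsin(V₁/V₂) = arcsin(1644/4575) = 21.06°, cos θ_c = 0.9332.
Intercept time tᵢ = 2h cos θ_c / V₁ = 2·43.5·0.9332/1644 = 0.04938 s.
t = x/V₂ + tᵢ = 89.9/4575 + 0.04938 = 0.06904 s.

69.0 ms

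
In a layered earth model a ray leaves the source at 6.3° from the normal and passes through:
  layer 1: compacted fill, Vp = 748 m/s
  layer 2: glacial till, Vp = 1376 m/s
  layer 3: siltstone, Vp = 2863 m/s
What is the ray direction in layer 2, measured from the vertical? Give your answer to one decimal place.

Snell's law across each interface conserves sin θ / V, so sin θ_2 = V_2·sin θ₁/V₁.
sin θ_2 = 1376 × sin 6.3° / 748 = 0.2019.
θ_2 = arcsin 0.2019 = 11.65°.

11.6°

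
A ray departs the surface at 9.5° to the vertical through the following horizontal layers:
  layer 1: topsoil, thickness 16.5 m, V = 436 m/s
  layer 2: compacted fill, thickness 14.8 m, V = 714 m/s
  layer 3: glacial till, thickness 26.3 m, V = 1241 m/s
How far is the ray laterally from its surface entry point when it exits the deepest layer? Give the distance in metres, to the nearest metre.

Apply Snell's law at each interface; in layer i the horizontal offset is hᵢ·tan θᵢ.
Layer 1: θ = 9.50°; offset = 16.5·tan 9.50° = 2.761 m.
Layer 2: sin θ = 714·sin 9.5°/436 = 0.2703, θ = 15.68°; offset = 14.8·tan 15.68° = 4.155 m.
Layer 3: sin θ = 1241·sin 9.5°/436 = 0.4698, θ = 28.02°; offset = 26.3·tan 28.02° = 13.996 m.
Σ offsets = 20.912 m.

21 m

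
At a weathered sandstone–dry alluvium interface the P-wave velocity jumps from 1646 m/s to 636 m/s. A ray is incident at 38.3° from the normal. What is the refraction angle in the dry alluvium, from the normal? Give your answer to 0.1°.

Snell's law: sin θ₂ = (V₂/V₁)·sin θ₁ = (636/1646)·sin 38.3° = 0.2395.
θ₂ = sin⁻¹(0.2395) = 13.86° (from vertical).

13.9°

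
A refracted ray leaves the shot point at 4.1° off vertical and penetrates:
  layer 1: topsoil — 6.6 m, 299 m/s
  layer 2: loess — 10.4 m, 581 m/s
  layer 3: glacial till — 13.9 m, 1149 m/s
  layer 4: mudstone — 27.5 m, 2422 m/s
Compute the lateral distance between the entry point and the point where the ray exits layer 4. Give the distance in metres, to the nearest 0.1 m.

25.4 m

Apply Snell's law at each interface; in layer i the horizontal offset is hᵢ·tan θᵢ.
Layer 1: θ = 4.10°; offset = 6.6·tan 4.10° = 0.473 m.
Layer 2: sin θ = 581·sin 4.1°/299 = 0.1389, θ = 7.99°; offset = 10.4·tan 7.99° = 1.459 m.
Layer 3: sin θ = 1149·sin 4.1°/299 = 0.2748, θ = 15.95°; offset = 13.9·tan 15.95° = 3.972 m.
Layer 4: sin θ = 2422·sin 4.1°/299 = 0.5792, θ = 35.39°; offset = 27.5·tan 35.39° = 19.537 m.
Σ offsets = 25.441 m.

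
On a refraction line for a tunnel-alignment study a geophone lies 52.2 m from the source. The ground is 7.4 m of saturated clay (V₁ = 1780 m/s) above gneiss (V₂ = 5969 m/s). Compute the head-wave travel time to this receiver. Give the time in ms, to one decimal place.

16.7 ms

θ_c = arcsin(V₁/V₂) = arcsin(1780/5969) = 17.35°, cos θ_c = 0.9545.
Intercept time tᵢ = 2h cos θ_c / V₁ = 2·7.4·0.9545/1780 = 0.00794 s.
t = x/V₂ + tᵢ = 52.2/5969 + 0.00794 = 0.01668 s.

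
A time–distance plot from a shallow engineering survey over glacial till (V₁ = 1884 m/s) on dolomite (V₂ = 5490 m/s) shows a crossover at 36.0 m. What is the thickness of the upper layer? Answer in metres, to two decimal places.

12.59 m

h = (x_cross/2)·√((V₂−V₁)/(V₂+V₁)).
(V₂−V₁)/(V₂+V₁) = (5490−1884)/(5490+1884) = 0.4890; √ = 0.6993.
h = (36.0/2)·0.6993 = 12.59 m.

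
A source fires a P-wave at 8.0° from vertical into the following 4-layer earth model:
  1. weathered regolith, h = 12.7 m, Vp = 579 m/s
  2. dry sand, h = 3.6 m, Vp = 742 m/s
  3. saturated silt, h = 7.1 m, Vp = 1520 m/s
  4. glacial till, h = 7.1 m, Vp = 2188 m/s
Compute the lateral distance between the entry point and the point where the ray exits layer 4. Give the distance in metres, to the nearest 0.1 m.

Apply Snell's law at each interface; in layer i the horizontal offset is hᵢ·tan θᵢ.
Layer 1: θ = 8.00°; offset = 12.7·tan 8.00° = 1.785 m.
Layer 2: sin θ = 742·sin 8.0°/579 = 0.1784, θ = 10.27°; offset = 3.6·tan 10.27° = 0.653 m.
Layer 3: sin θ = 1520·sin 8.0°/579 = 0.3654, θ = 21.43°; offset = 7.1·tan 21.43° = 2.787 m.
Layer 4: sin θ = 2188·sin 8.0°/579 = 0.5259, θ = 31.73°; offset = 7.1·tan 31.73° = 4.390 m.
Total horizontal offset = 9.614 m.

9.6 m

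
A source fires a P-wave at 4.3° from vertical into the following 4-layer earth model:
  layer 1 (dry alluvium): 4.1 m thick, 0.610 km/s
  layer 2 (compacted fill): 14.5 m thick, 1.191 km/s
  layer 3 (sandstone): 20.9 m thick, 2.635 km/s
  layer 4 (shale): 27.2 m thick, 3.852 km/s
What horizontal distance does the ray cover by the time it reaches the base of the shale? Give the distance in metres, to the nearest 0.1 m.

p = sin θ₁/V₁ = sin 4.3°/0.610 = 1.2292e-01 s/km is conserved through the stack.
Layer 1: θ = 4.30°; offset = 4.1·tan 4.30° = 0.308 m.
Layer 2: sin θ = p·1.191 = 0.1464 → θ = 8.42°; offset = 14.5·tan 8.42° = 2.146 m.
Layer 3: sin θ = p·2.635 = 0.3239 → θ = 18.90°; offset = 20.9·tan 18.90° = 7.155 m.
Layer 4: sin θ = p·3.852 = 0.4735 → θ = 28.26°; offset = 27.2·tan 28.26° = 14.621 m.
Σ offsets = 24.230 m.

24.2 m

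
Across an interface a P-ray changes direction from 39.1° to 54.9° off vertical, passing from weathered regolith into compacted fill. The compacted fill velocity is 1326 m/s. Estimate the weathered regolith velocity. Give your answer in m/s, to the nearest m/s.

sin 39.1° = 0.6307; sin 54.9° = 0.8181.
V₁ = V₂·(sin θ₁/sin θ₂) = 1326·(0.6307/0.8181) = 1022.16 m/s.

1022 m/s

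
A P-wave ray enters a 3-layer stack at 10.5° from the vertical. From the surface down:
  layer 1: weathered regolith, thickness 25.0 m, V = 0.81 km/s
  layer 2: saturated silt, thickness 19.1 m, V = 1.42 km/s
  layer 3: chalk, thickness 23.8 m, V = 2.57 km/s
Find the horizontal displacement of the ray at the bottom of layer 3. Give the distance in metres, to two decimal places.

27.94 m

Ray parameter p = sin 10.5° / 0.81 km/s = 2.2498e-01 s/km.
Layer 1: θ = 10.50°; offset = 25.0·tan 10.50° = 4.6335 m.
Layer 2: sin θ = p·1.42 = 0.3195 → θ = 18.63°; offset = 19.1·tan 18.63° = 6.4394 m.
Layer 3: sin θ = p·2.57 = 0.5782 → θ = 35.32°; offset = 23.8·tan 35.32° = 16.8665 m.
Σ offsets = 27.9394 m.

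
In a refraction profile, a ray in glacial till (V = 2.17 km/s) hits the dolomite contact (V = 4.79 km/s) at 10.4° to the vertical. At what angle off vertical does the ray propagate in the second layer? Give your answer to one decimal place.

23.5°

sin θ₁/V₁ = sin θ₂/V₂ ⇒ sin θ₂ = 4.79·sin 10.4°/2.17 = 4.79·0.1805/2.17 = 0.3985.
θ₂ = sin⁻¹(0.3985) = 23.48° (from vertical).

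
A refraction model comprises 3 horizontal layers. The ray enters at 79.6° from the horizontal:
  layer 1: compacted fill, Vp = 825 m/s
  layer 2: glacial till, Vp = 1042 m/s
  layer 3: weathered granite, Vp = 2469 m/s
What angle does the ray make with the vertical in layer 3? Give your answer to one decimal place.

From the normal: θ₁ = 90° − 79.6° = 10.4°.
Snell's law across each interface conserves sin θ / V, so sin θ_3 = V_3·sin θ₁/V₁.
sin θ_3 = 2469 × sin 10.4° / 825 = 0.5402.
θ_3 = 32.70° from the vertical.

32.7°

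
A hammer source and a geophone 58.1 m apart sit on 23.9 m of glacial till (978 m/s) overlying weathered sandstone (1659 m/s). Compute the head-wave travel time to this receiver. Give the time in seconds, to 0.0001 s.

θ_c = arcsin(V₁/V₂) = arcsin(978/1659) = 36.12°, cos θ_c = 0.8078.
Intercept time tᵢ = 2h cos θ_c / V₁ = 2·23.9·0.8078/978 = 0.03948 s.
t = x/V₂ + tᵢ = 58.1/1659 + 0.03948 = 0.07450 s.

0.0745 s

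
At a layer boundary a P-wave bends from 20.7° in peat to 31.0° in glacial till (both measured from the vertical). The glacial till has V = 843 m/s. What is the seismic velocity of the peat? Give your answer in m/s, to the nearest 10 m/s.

580 m/s

sin 20.7° = 0.3535; sin 31.0° = 0.5150.
V₁ = V₂·(sin θ₁/sin θ₂) = 843·(0.3535/0.5150) = 578.56 m/s.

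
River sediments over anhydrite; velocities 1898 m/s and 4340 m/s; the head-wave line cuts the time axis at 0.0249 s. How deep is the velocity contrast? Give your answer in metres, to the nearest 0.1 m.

θ_c = arcsin(1898/4340) = 25.93°; cos θ_c = 0.8993.
tᵢ = 2h cos θ_c/V₁ ⇒ h = tᵢ·V₁/(2 cos θ_c) = 0.0249·1898/(2·0.8993) = 26.28 m.

26.3 m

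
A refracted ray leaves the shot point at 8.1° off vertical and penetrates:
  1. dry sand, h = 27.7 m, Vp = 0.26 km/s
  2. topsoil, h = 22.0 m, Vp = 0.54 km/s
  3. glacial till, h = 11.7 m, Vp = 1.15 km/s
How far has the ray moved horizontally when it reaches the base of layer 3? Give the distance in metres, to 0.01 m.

p = sin θ₁/V₁ = sin 8.1°/0.26 = 5.4193e-01 s/km is conserved through the stack.
Layer 1: θ = 8.10°; offset = 27.7·tan 8.10° = 3.9423 m.
Layer 2: sin θ = p·0.54 = 0.2926 → θ = 17.02°; offset = 22.0·tan 17.02° = 6.7329 m.
Layer 3: sin θ = p·1.15 = 0.6232 → θ = 38.55°; offset = 11.7·tan 38.55° = 9.3238 m.
Σ offsets = 19.9989 m.

20.00 m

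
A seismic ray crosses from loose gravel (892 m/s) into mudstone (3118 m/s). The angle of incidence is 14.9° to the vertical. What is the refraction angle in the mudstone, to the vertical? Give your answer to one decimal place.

64.0°

sin θ₁/V₁ = sin θ₂/V₂ ⇒ sin θ₂ = 3118·sin 14.9°/892 = 3118·0.2571/892 = 0.8988.
θ₂ = arcsin 0.8988 = 64.00° from the normal.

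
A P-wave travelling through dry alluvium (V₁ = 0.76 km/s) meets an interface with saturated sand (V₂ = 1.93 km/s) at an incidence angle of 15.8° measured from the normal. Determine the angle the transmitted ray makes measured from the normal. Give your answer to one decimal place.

43.7°

Snell's law: sin θ₂ = (V₂/V₁)·sin θ₁ = (1.93/0.76)·sin 15.8° = 0.6914.
θ₂ = sin⁻¹(0.6914) = 43.74° (from vertical).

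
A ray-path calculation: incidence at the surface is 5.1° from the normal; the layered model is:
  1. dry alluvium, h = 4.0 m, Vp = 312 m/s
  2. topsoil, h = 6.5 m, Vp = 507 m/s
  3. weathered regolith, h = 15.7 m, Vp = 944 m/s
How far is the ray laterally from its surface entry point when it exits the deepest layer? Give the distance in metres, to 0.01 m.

5.69 m

Apply Snell's law at each interface; in layer i the horizontal offset is hᵢ·tan θᵢ.
Layer 1: θ = 5.10°; offset = 4.0·tan 5.10° = 0.3570 m.
Layer 2: sin θ = 507·sin 5.1°/312 = 0.1445, θ = 8.31°; offset = 6.5·tan 8.31° = 0.9489 m.
Layer 3: sin θ = 944·sin 5.1°/312 = 0.2690, θ = 15.60°; offset = 15.7·tan 15.60° = 4.3843 m.
Σ offsets = 5.6902 m.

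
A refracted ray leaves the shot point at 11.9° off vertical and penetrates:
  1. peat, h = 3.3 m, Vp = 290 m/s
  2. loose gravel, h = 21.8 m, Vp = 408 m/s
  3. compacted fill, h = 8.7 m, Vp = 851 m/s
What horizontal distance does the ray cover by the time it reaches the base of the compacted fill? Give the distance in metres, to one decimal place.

13.9 m

p = sin θ₁/V₁ = sin 11.9°/290 = 7.1105e-04 s/m is conserved through the stack.
Layer 1: θ = 11.90°; offset = 3.3·tan 11.90° = 0.695 m.
Layer 2: sin θ = p·408 = 0.2901 → θ = 16.86°; offset = 21.8·tan 16.86° = 6.609 m.
Layer 3: sin θ = p·851 = 0.6051 → θ = 37.24°; offset = 8.7·tan 37.24° = 6.612 m.
Total horizontal offset = 13.916 m.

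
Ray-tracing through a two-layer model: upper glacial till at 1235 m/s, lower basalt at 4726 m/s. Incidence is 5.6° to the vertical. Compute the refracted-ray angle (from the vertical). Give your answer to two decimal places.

sin θ₁/V₁ = sin θ₂/V₂ ⇒ sin θ₂ = 4726·sin 5.6°/1235 = 4726·0.0976/1235 = 0.3734.
θ₂ = arcsin 0.3734 = 21.93° from the normal.

21.93°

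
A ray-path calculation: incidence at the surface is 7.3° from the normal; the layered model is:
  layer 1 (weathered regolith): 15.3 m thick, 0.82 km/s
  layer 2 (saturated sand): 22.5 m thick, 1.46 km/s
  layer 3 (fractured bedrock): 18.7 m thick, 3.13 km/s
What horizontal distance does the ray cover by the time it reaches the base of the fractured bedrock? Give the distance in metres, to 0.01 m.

Apply Snell's law at each interface; in layer i the horizontal offset is hᵢ·tan θᵢ.
Layer 1: θ = 7.30°; offset = 15.3·tan 7.30° = 1.9600 m.
Layer 2: sin θ = 1.46·sin 7.3°/0.82 = 0.2262, θ = 13.08°; offset = 22.5·tan 13.08° = 5.2258 m.
Layer 3: sin θ = 3.13·sin 7.3°/0.82 = 0.4850, θ = 29.01°; offset = 18.7·tan 29.01° = 10.3713 m.
Total horizontal offset = 17.5571 m.

17.56 m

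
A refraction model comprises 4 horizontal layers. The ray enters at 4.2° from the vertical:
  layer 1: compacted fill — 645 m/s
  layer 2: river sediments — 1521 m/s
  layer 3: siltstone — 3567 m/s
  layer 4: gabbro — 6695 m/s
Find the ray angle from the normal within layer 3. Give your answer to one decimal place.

Ray parameter p = sin 4.2° / 645 = 1.1355e-04 s/m.
sin θ_3 = p·V_3 = 1.1355e-04 × 3567 = 0.4050.
θ_3 = 23.89° from the vertical.

23.9°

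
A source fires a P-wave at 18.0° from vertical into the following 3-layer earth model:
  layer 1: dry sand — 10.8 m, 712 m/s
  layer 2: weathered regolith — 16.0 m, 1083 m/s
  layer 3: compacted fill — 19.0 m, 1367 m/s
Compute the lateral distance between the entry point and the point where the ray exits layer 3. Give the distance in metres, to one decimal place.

26.0 m

Apply Snell's law at each interface; in layer i the horizontal offset is hᵢ·tan θᵢ.
Layer 1: θ = 18.00°; offset = 10.8·tan 18.00° = 3.509 m.
Layer 2: sin θ = 1083·sin 18.0°/712 = 0.4700, θ = 28.04°; offset = 16.0·tan 28.04° = 8.520 m.
Layer 3: sin θ = 1367·sin 18.0°/712 = 0.5933, θ = 36.39°; offset = 19.0·tan 36.39° = 14.004 m.
Total horizontal offset = 26.033 m.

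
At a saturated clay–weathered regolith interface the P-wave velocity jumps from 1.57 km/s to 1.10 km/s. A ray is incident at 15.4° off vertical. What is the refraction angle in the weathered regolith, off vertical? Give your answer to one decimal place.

Snell's law: sin θ₂ = (V₂/V₁)·sin θ₁ = (1.10/1.57)·sin 15.4° = 0.1861.
θ₂ = arcsin 0.1861 = 10.72° from the normal.

10.7°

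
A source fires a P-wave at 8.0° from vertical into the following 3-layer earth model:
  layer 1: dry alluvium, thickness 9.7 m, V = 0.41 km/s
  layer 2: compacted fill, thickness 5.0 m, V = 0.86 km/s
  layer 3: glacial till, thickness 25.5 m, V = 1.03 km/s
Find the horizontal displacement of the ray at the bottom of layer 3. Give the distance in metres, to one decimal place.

Apply Snell's law at each interface; in layer i the horizontal offset is hᵢ·tan θᵢ.
Layer 1: θ = 8.00°; offset = 9.7·tan 8.00° = 1.363 m.
Layer 2: sin θ = 0.86·sin 8.0°/0.41 = 0.2919, θ = 16.97°; offset = 5.0·tan 16.97° = 1.526 m.
Layer 3: sin θ = 1.03·sin 8.0°/0.41 = 0.3496, θ = 20.46°; offset = 25.5·tan 20.46° = 9.516 m.
Σ offsets = 12.405 m.

12.4 m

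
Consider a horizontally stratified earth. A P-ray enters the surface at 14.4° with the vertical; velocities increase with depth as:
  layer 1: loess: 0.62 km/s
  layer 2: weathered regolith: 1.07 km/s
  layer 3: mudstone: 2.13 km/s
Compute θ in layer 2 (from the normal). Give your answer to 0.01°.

25.42°

Ray parameter p = sin 14.4° / 0.62 = 4.0111e-01 s/km.
sin θ_2 = p·V_2 = 4.0111e-01 × 1.07 = 0.4292.
θ_2 = arcsin 0.4292 = 25.42°.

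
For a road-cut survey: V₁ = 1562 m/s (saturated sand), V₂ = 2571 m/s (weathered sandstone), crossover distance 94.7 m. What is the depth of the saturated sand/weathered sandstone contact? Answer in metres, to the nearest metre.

23 m

h = (x_cross/2)·√((V₂−V₁)/(V₂+V₁)).
(V₂−V₁)/(V₂+V₁) = (2571−1562)/(2571+1562) = 0.2441; √ = 0.4941.
h = (94.7/2)·0.4941 = 23.40 m.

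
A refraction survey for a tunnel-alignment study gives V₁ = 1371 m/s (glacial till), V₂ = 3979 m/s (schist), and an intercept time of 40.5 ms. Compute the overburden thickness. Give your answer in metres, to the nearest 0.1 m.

θ_c = arcsin(1371/3979) = 20.15°; cos θ_c = 0.9388.
tᵢ = 2h cos θ_c/V₁ ⇒ h = tᵢ·V₁/(2 cos θ_c) = 0.0405·1371/(2·0.9388) = 29.57 m.

29.6 m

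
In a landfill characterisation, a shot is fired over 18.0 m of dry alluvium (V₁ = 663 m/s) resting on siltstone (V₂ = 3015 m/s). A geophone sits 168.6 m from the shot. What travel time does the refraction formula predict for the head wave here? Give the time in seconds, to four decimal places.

θ_c = arcsin(V₁/V₂) = arcsin(663/3015) = 12.70°, cos θ_c = 0.9755.
Intercept time tᵢ = 2h cos θ_c / V₁ = 2·18.0·0.9755/663 = 0.05297 s.
t = x/V₂ + tᵢ = 168.6/3015 + 0.05297 = 0.10889 s.

0.1089 s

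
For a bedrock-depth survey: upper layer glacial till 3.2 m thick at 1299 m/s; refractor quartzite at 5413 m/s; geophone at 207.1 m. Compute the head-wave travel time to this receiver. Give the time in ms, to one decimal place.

43.0 ms

θ_c = arcsin(V₁/V₂) = arcsin(1299/5413) = 13.89°, cos θ_c = 0.9708.
Intercept time tᵢ = 2h cos θ_c / V₁ = 2·3.2·0.9708/1299 = 0.00478 s.
t = x/V₂ + tᵢ = 207.1/5413 + 0.00478 = 0.04304 s.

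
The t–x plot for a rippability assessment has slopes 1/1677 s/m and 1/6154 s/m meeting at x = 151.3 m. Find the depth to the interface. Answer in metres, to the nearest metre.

57 m

h = (x_cross/2)·√((V₂−V₁)/(V₂+V₁)).
(V₂−V₁)/(V₂+V₁) = (6154−1677)/(6154+1677) = 0.5717; √ = 0.7561.
h = (151.3/2)·0.7561 = 57.20 m.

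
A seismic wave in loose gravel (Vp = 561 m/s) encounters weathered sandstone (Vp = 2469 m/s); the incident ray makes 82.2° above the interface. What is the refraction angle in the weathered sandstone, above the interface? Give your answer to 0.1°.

53.3°

Angle from the normal: 90° − 82.2° = 7.8°.
sin θ₁/V₁ = sin θ₂/V₂ ⇒ sin θ₂ = 2469·sin 7.8°/561 = 2469·0.1357/561 = 0.5973.
θ₂ = sin⁻¹(0.5973) = 36.68° (from vertical).
From the interface: 90° − 36.68° = 53.32°.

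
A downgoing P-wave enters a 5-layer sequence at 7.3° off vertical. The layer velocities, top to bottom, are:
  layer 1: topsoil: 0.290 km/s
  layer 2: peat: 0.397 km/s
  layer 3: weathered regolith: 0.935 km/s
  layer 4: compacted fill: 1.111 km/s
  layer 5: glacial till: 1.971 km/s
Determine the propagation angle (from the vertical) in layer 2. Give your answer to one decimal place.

10.0°

Ray parameter p = sin 7.3° / 0.290 = 4.3815e-01 s/km.
sin θ_2 = p·V_2 = 4.3815e-01 × 0.397 = 0.1739.
θ_2 = 10.02° from the vertical.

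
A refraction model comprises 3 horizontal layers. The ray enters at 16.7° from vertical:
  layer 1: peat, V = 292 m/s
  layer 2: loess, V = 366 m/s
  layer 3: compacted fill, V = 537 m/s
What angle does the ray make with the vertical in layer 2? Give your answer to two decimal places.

21.11°

Snell's law across each interface conserves sin θ / V, so sin θ_2 = V_2·sin θ₁/V₁.
sin θ_2 = 366 × sin 16.7° / 292 = 0.3602.
θ_2 = 21.11° from the vertical.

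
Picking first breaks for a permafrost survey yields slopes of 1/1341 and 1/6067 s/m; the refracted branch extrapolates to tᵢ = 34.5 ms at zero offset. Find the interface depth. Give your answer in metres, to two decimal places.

h = tᵢ·V₁·V₂ / (2·√(V₂²−V₁²)).
√(V₂²−V₁²) = √(6067² − 1341²) = 5916.9 m/s.
h = 0.0345 s × 1341 × 6067 / (2 × 5916.9) = 23.72 m.

23.72 m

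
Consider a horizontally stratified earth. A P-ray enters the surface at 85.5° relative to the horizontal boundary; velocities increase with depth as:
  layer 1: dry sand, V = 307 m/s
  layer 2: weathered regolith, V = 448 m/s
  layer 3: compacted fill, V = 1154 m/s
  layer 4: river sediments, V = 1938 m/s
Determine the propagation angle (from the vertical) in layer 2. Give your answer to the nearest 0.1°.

6.6°

From the normal: θ₁ = 90° − 85.5° = 4.5°.
Ray parameter p = sin 4.5° / 307 = 2.5557e-04 s/m.
sin θ_2 = p·V_2 = 2.5557e-04 × 448 = 0.1145.
θ_2 = 6.57° from the vertical.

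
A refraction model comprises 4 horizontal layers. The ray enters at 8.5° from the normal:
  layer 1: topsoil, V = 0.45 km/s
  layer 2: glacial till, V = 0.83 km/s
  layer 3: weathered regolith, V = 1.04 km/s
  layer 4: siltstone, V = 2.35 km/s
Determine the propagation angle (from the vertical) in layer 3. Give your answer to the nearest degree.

Snell's law across each interface conserves sin θ / V, so sin θ_3 = V_3·sin θ₁/V₁.
sin θ_3 = 1.04 × sin 8.5° / 0.45 = 0.3416.
θ_3 = 19.97° from the vertical.

20°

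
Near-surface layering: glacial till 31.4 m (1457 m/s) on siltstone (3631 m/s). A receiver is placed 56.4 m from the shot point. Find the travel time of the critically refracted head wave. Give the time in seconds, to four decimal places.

0.0550 s

t = x/V₂ + 2h·√(V₂²−V₁²)/(V₁V₂).
√(V₂²−V₁²) = √(3631²−1457²) = 3325.9 m/s; delay term = 2·31.4·3325.9/(1457·3631) = 0.03948 s.
t = 56.4/3631 + 0.03948 = 0.05501 s.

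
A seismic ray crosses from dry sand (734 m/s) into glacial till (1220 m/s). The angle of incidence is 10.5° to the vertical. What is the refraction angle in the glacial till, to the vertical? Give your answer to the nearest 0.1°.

17.6°

sin θ₁/V₁ = sin θ₂/V₂ ⇒ sin θ₂ = 1220·sin 10.5°/734 = 1220·0.1822/734 = 0.3029.
θ₂ = arcsin 0.3029 = 17.63° from the normal.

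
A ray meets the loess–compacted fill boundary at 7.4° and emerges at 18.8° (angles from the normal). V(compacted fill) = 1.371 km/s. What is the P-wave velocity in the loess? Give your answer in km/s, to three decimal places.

sin 7.4° = 0.1288; sin 18.8° = 0.3223.
V₁ = V₂·(sin θ₁/sin θ₂) = 1.371·(0.1288/0.3223) = 0.548 km/s.

0.548 km/s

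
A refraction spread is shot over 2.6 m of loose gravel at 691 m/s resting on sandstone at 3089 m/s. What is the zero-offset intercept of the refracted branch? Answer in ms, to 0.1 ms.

7.3 ms

tᵢ = 2h·√(V₂²−V₁²)/(V₁V₂).
√(V₂²−V₁²) = √(3089²−691²) = 3010.7 m/s.
tᵢ = 2·2.6·3010.7/(691·3089) = 0.00733 s.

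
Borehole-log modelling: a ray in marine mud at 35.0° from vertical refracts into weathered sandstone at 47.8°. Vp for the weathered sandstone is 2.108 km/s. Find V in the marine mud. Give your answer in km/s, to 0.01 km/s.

1.63 km/s

sin 35.0° = 0.5736; sin 47.8° = 0.7408.
V₁ = V₂·(sin θ₁/sin θ₂) = 2.108·(0.5736/0.7408) = 1.63 km/s.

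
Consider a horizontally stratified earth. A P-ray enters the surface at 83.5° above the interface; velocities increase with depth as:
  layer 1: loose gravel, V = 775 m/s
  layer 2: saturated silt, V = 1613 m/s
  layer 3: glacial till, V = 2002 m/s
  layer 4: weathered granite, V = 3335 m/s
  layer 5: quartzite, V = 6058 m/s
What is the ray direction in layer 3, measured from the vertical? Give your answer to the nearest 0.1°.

17.0°

From the normal: θ₁ = 90° − 83.5° = 6.5°.
Snell's law across each interface conserves sin θ / V, so sin θ_3 = V_3·sin θ₁/V₁.
sin θ_3 = 2002 × sin 6.5° / 775 = 0.2924.
θ_3 = arcsin 0.2924 = 17.00°.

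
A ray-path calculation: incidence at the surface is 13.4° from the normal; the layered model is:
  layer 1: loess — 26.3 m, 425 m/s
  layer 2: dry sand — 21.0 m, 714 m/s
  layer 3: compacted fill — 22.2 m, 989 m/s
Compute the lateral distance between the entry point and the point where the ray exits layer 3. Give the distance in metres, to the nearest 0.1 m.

Apply Snell's law at each interface; in layer i the horizontal offset is hᵢ·tan θᵢ.
Layer 1: θ = 13.40°; offset = 26.3·tan 13.40° = 6.266 m.
Layer 2: sin θ = 714·sin 13.4°/425 = 0.3893, θ = 22.91°; offset = 21.0·tan 22.91° = 8.876 m.
Layer 3: sin θ = 989·sin 13.4°/425 = 0.5393, θ = 32.64°; offset = 22.2·tan 32.64° = 14.217 m.
Summing the layer offsets gives 29.359 m.

29.4 m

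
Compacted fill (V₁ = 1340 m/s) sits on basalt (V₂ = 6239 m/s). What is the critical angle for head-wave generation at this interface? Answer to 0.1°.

12.4°

Critical incidence: sin θ_c = V₁/V₂ = 1340/6239 = 0.2148.
θ_c = arcsin 0.2148 = 12.40°.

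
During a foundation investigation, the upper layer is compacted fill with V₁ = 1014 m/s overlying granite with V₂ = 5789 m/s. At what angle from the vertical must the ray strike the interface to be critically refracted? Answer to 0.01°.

10.09°

Critical incidence: sin θ_c = V₁/V₂ = 1014/5789 = 0.1752.
θ_c = arcsin 0.1752 = 10.09°.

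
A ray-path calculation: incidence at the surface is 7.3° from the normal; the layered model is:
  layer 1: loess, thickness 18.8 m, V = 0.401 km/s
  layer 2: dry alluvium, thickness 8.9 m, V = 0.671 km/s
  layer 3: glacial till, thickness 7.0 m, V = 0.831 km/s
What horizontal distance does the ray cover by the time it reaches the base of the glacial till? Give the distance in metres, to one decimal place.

6.3 m

p = sin θ₁/V₁ = sin 7.3°/0.401 = 3.1687e-01 s/km is conserved through the stack.
Layer 1: θ = 7.30°; offset = 18.8·tan 7.30° = 2.408 m.
Layer 2: sin θ = p·0.671 = 0.2126 → θ = 12.28°; offset = 8.9·tan 12.28° = 1.937 m.
Layer 3: sin θ = p·0.831 = 0.2633 → θ = 15.27°; offset = 7.0·tan 15.27° = 1.911 m.
Total horizontal offset = 6.256 m.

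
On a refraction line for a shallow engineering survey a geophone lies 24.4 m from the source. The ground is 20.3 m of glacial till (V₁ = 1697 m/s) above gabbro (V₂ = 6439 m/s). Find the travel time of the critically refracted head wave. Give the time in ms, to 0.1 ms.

θ_c = arcsin(V₁/V₂) = arcsin(1697/6439) = 15.28°, cos θ_c = 0.9646.
Intercept time tᵢ = 2h cos θ_c / V₁ = 2·20.3·0.9646/1697 = 0.02308 s.
t = x/V₂ + tᵢ = 24.4/6439 + 0.02308 = 0.02687 s.

26.9 ms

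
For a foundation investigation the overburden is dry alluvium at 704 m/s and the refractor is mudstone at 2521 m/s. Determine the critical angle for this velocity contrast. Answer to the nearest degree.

16°

Critical incidence: sin θ_c = V₁/V₂ = 704/2521 = 0.2793.
θ_c = arcsin 0.2793 = 16.22°.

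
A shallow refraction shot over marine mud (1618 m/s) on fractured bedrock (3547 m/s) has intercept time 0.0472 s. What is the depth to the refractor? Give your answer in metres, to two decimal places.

θ_c = arcsin(1618/3547) = 27.14°; cos θ_c = 0.8899.
tᵢ = 2h cos θ_c/V₁ ⇒ h = tᵢ·V₁/(2 cos θ_c) = 0.0472·1618/(2·0.8899) = 42.91 m.

42.91 m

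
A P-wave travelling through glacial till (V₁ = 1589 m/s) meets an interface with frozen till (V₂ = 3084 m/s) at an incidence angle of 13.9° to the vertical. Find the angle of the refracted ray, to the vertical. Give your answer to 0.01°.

27.79°

Snell's law: sin θ₂ = (V₂/V₁)·sin θ₁ = (3084/1589)·sin 13.9° = 0.4662.
θ₂ = sin⁻¹(0.4662) = 27.79° (from vertical).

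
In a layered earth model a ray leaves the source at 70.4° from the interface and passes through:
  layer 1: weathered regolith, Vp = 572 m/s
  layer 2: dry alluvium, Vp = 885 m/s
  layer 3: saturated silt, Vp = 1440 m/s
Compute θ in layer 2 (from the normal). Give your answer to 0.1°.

31.3°

From the normal: θ₁ = 90° − 70.4° = 19.6°.
Ray parameter p = sin 19.6° / 572 = 5.8645e-04 s/m.
sin θ_2 = p·V_2 = 5.8645e-04 × 885 = 0.5190.
θ_2 = arcsin 0.5190 = 31.27°.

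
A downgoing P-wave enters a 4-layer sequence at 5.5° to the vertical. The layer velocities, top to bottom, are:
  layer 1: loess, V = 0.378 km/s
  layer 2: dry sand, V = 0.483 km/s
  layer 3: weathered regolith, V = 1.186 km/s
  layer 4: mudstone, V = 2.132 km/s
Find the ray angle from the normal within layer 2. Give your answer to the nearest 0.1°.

7.0°

Snell's law across each interface conserves sin θ / V, so sin θ_2 = V_2·sin θ₁/V₁.
sin θ_2 = 0.483 × sin 5.5° / 0.378 = 0.1225.
θ_2 = arcsin 0.1225 = 7.03°.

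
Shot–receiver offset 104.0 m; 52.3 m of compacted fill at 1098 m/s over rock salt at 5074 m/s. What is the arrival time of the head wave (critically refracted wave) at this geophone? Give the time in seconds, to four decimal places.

θ_c = arcsin(V₁/V₂) = arcsin(1098/5074) = 12.50°, cos θ_c = 0.9763.
Intercept time tᵢ = 2h cos θ_c / V₁ = 2·52.3·0.9763/1098 = 0.09301 s.
t = x/V₂ + tᵢ = 104.0/5074 + 0.09301 = 0.11350 s.

0.1135 s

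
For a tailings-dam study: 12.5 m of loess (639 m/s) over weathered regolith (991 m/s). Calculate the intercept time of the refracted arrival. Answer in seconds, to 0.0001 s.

0.0299 s

tᵢ = 2h·√(V₂²−V₁²)/(V₁V₂).
√(V₂²−V₁²) = √(991²−639²) = 757.5 m/s.
tᵢ = 2·12.5·757.5/(639·991) = 0.02990 s.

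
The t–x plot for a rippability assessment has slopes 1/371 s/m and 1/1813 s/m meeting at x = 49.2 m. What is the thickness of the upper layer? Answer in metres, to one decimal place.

x_cross = 2h·√((V₂+V₁)/(V₂−V₁)) → h = x_cross / (2·√((V₂+V₁)/(V₂−V₁))).
√((V₂+V₁)/(V₂−V₁)) = √((1813+371)/(1813−371)) = 1.2307.
h = 49.2 / (2·1.2307) = 19.99 m.

20.0 m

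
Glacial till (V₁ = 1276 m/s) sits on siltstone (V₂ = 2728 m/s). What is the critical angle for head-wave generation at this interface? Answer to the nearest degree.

Critical incidence: sin θ_c = V₁/V₂ = 1276/2728 = 0.4677.
θ_c = arcsin 0.4677 = 27.89°.

28°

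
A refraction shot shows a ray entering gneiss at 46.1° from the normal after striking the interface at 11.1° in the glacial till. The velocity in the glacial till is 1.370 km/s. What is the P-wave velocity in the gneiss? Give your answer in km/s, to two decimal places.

5.13 km/s

Snell's law: sin 11.1°/V₁ = sin 46.1°/V₂.
V₂ = V₁·sin 46.1°/sin 11.1° = 1.370 × 3.7427 = 5.13 km/s.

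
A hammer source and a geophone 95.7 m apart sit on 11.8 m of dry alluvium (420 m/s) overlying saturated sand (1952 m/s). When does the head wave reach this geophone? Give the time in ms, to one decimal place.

103.9 ms

θ_c = arcsin(V₁/V₂) = arcsin(420/1952) = 12.43°, cos θ_c = 0.9766.
Intercept time tᵢ = 2h cos θ_c / V₁ = 2·11.8·0.9766/420 = 0.05487 s.
t = x/V₂ + tᵢ = 95.7/1952 + 0.05487 = 0.10390 s.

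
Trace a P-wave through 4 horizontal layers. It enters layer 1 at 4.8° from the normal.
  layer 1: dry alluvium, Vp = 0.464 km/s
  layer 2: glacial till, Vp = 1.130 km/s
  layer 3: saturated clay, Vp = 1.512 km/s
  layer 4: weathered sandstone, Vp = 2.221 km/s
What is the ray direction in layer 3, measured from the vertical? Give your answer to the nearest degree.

Ray parameter p = sin 4.8° / 0.464 = 1.8034e-01 s/km.
sin θ_3 = p·V_3 = 1.8034e-01 × 1.512 = 0.2727.
θ_3 = arcsin 0.2727 = 15.82°.

16°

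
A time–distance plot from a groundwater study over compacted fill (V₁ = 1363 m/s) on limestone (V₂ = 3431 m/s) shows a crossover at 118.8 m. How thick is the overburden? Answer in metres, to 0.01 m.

h = (x_cross/2)·√((V₂−V₁)/(V₂+V₁)).
(V₂−V₁)/(V₂+V₁) = (3431−1363)/(3431+1363) = 0.4314; √ = 0.6568.
h = (118.8/2)·0.6568 = 39.01 m.

39.01 m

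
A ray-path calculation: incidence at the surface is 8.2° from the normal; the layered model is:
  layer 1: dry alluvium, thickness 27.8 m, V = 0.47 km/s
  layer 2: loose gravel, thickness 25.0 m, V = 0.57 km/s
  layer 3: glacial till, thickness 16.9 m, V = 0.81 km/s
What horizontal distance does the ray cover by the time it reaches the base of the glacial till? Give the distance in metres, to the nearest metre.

p = sin θ₁/V₁ = sin 8.2°/0.47 = 3.0347e-01 s/km is conserved through the stack.
Layer 1: θ = 8.20°; offset = 27.8·tan 8.20° = 4.006 m.
Layer 2: sin θ = p·0.57 = 0.1730 → θ = 9.96°; offset = 25.0·tan 9.96° = 4.391 m.
Layer 3: sin θ = p·0.81 = 0.2458 → θ = 14.23°; offset = 16.9·tan 14.23° = 4.286 m.
Σ offsets = 12.682 m.

13 m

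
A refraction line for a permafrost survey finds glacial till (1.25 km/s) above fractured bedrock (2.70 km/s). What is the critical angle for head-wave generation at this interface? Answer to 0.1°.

At critical incidence the refracted ray runs along the interface (θ₂ = 90°), so sin θ_c = V₁/V₂.
θ_c = arcsin(1.25/2.70) = arcsin 0.4630 = 27.58°.

27.6°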